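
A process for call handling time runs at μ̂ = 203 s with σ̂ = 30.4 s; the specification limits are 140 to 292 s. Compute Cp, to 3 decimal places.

0.833

Cp = (USL − LSL) / (6σ̂) = (292 − 140) / (6 × 30.4) = 152.0000 / 182.4000 = 0.8333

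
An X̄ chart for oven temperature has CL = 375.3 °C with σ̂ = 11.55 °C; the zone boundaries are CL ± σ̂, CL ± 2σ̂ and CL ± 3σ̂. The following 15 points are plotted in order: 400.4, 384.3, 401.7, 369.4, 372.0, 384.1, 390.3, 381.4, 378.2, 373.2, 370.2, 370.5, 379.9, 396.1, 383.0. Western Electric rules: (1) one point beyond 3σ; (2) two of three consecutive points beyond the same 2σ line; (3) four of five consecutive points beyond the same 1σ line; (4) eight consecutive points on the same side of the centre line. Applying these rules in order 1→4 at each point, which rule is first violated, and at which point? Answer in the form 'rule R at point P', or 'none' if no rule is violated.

rule 2 at point 3

Zone of each point (C = within 1σ̂, B = 1σ̂–2σ̂, A = 2σ̂–3σ̂, * = beyond 3σ̂; sign = side of CL): 1:+A, 2:+C, 3:+A, 4:-C, 5:-C, 6:+C, 7:+B, 8:+C, 9:+C, 10:-C, 11:-C, 12:-C, 13:+C, 14:+B, 15:+C
Rule 2 (two of three consecutive points beyond the same 2σ limit) is satisfied at point 3.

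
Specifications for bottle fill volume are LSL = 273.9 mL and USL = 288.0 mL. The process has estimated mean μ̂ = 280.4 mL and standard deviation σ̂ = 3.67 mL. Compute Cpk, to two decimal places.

Cpu = (USL − μ̂) / (3σ̂) = (288.0 − 280.4) / (3 × 3.67) = 0.6903; Cpl = (μ̂ − LSL) / (3σ̂) = (280.4 − 273.9) / (3 × 3.67) = 0.5904; Cpk = min(Cpu, Cpl) = 0.5904

0.59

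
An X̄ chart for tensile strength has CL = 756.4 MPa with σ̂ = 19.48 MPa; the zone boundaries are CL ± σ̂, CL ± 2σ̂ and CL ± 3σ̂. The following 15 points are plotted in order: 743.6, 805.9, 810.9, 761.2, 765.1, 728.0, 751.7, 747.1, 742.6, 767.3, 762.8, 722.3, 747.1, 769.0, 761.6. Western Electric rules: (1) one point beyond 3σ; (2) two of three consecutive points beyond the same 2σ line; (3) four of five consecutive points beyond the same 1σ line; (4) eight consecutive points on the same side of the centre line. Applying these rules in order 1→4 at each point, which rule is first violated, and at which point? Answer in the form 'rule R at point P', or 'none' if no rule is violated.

Zone of each point (C = within 1σ̂, B = 1σ̂–2σ̂, A = 2σ̂–3σ̂, * = beyond 3σ̂; sign = side of CL): 1:-C, 2:+A, 3:+A, 4:+C, 5:+C, 6:-B, 7:-C, 8:-C, 9:-C, 10:+C, 11:+C, 12:-B, 13:-C, 14:+C, 15:+C
Rule 2 (two of three consecutive points beyond the same 2σ limit) is satisfied at point 3.

rule 2 at point 3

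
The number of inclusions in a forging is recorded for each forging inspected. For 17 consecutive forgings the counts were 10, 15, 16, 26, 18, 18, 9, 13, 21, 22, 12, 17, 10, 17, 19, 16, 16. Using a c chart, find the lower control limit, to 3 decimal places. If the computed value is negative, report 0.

c̄ = (10 + 15 + 16 + 26 + 18 + 18 + 9 + 13 + 21 + 22 + 12 + 17 + 10 + 17 + 19 + 16 + 16) / 17 = 275 / 17 = 16.1765
LCL = c̄ − 3√c̄ = 16.1765 − 3 × 4.0220 = 4.1105

4.110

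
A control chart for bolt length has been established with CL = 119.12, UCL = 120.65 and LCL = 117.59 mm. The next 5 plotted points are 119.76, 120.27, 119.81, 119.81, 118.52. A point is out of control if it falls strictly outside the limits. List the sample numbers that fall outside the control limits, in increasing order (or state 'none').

All 5 points lie within [117.59, 120.65].

none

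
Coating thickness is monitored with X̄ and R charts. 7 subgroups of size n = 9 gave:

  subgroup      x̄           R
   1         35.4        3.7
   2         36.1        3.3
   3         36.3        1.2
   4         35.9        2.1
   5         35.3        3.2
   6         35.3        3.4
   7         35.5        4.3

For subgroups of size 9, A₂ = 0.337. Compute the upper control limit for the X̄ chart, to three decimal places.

X̄̄ = (35.4 + 36.1 + 36.3 + 35.9 + 35.3 + 35.3 + 35.5) / 7 = 249.8000 / 7 = 35.6857
R̄ = (3.7 + 3.3 + 1.2 + 2.1 + 3.2 + 3.4 + 4.3) / 7 = 21.2000 / 7 = 3.0286
UCL = X̄̄ + A₂·R̄ = 35.6857 + 0.337 × 3.0286 = 36.7063

36.706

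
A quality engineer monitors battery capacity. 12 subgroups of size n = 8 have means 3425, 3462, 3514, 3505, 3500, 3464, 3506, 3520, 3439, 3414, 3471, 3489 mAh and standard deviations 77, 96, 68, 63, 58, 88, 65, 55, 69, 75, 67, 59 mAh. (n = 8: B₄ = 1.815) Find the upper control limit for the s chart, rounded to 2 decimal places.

s̄ = (77 + 96 + 68 + 63 + 58 + 88 + 65 + 55 + 69 + 75 + 67 + 59) / 12 = 70.0000
UCL_s = B₄·s̄ = 1.815 × 70.0000 = 127.0500

127.05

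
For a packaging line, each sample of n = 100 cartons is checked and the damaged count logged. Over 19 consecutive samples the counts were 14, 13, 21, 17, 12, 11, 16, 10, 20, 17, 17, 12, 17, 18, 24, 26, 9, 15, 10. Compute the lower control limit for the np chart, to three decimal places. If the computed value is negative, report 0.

4.812

p̄ = Σdᵢ / (k·n) = 299 / (19 × 100) = 0.15737
LCL = np̄ − 3·√(np̄(1−p̄)) = 15.7368 − 3 × 3.6415 = 4.8124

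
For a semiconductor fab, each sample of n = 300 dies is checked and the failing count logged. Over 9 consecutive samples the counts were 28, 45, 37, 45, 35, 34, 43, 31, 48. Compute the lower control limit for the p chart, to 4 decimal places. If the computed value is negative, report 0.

p̄ = Σdᵢ / (k·n) = 346 / (9 × 300) = 0.12815
LCL = p̄ − 3·√(p̄(1−p̄)/n) = 0.12815 − 3 × 0.01930 = 0.07025

0.0703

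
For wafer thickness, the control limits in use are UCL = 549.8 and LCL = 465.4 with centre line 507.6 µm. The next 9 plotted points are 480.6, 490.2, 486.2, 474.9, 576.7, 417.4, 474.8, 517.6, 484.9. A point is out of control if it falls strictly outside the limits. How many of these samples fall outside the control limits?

2

Compare each point to [465.4, 549.8]: sample 5 = 576.7 > UCL; sample 6 = 417.4 < LCL.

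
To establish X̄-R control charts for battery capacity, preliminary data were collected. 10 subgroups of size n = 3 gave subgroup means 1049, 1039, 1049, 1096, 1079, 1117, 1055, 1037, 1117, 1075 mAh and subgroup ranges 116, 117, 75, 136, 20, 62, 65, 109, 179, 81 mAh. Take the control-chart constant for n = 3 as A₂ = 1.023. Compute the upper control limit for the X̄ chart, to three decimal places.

1169.508

X̄̄ = (1049 + 1039 + 1049 + 1096 + 1079 + 1117 + 1055 + 1037 + 1117 + 1075) / 10 = 10713.0000 / 10 = 1071.3000
R̄ = (116 + 117 + 75 + 136 + 20 + 62 + 65 + 109 + 179 + 81) / 10 = 960.0000 / 10 = 96.0000
UCL = X̄̄ + A₂·R̄ = 1071.3000 + 1.023 × 96.0000 = 1169.5080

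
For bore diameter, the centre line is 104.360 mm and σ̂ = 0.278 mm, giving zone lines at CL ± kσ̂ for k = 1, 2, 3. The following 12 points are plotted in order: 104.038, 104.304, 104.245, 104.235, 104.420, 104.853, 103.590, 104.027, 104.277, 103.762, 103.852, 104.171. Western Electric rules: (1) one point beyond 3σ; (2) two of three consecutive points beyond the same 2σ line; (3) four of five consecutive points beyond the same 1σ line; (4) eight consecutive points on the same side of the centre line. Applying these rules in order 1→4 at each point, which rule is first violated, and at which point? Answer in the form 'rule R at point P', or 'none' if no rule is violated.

Zone of each point (C = within 1σ̂, B = 1σ̂–2σ̂, A = 2σ̂–3σ̂, * = beyond 3σ̂; sign = side of CL): 1:-B, 2:-C, 3:-C, 4:-C, 5:+C, 6:+B, 7:-A, 8:-B, 9:-C, 10:-A, 11:-B, 12:-C
Rule 3 (four of five consecutive points beyond the same 1σ limit) is satisfied at point 11.

rule 3 at point 11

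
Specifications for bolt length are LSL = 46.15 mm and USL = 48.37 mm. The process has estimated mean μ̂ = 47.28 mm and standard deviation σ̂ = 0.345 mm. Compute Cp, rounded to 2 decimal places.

1.07

Cp = (USL − LSL) / (6σ̂) = (48.37 − 46.15) / (6 × 0.345) = 2.2200 / 2.0700 = 1.0725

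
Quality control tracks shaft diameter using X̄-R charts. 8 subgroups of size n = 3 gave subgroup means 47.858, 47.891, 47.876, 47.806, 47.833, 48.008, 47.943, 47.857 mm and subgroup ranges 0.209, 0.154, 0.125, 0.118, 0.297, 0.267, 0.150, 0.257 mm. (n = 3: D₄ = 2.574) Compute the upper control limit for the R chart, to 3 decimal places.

R̄ = (0.209 + 0.154 + 0.125 + 0.118 + 0.297 + 0.267 + 0.150 + 0.257) / 8 = 1.5770 / 8 = 0.1971
UCL_R = D₄·R̄ = 2.574 × 0.1971 = 0.5074

0.507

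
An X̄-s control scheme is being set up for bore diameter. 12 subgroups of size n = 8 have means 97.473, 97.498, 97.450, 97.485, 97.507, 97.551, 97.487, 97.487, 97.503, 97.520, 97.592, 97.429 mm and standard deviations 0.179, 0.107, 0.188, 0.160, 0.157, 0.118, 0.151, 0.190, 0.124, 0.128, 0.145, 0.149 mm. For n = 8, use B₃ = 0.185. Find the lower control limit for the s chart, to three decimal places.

s̄ = (0.179 + 0.107 + 0.188 + 0.160 + 0.157 + 0.118 + 0.151 + 0.190 + 0.124 + 0.128 + 0.145 + 0.149) / 12 = 0.1497
LCL_s = B₃·s̄ = 0.185 × 0.1497 = 0.0277

0.028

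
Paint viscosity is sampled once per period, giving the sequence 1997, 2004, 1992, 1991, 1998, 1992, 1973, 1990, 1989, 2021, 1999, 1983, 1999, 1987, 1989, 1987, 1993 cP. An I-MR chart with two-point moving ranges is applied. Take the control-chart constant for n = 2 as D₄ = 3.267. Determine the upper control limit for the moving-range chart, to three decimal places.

Moving ranges: 7, 12, 1, 7, 6, 19, 17, 1, 32, 22, 16, 16, 12, 2, 2, 6; M̄R̄ = 178.0000 / 16 = 11.1250
UCL_MR = D₄·M̄R̄ = 3.267 × 11.1250 = 36.3454

36.345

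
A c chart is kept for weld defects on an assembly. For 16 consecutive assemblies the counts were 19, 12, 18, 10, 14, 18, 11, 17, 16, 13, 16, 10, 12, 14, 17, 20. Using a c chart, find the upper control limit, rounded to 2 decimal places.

26.36

c̄ = (19 + 12 + 18 + 10 + 14 + 18 + 11 + 17 + 16 + 13 + 16 + 10 + 12 + 14 + 17 + 20) / 16 = 237 / 16 = 14.8125
UCL = c̄ + 3√c̄ = 14.8125 + 3 × √14.8125 = 14.8125 + 3 × 3.8487 = 26.3586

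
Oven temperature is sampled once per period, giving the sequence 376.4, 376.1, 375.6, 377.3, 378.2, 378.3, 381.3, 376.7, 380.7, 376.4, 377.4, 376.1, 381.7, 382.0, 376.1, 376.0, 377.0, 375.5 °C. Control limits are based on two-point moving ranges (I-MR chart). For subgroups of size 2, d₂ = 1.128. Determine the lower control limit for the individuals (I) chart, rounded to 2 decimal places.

372.06

X̄ = (376.4 + 376.1 + 375.6 + 377.3 + 378.2 + 378.3 + 381.3 + 376.7 + 380.7 + 376.4 + 377.4 + 376.1 + 381.7 + 382.0 + 376.1 + 376.0 + 377.0 + 375.5) / 18 = 377.7111
Moving ranges: 0.3, 0.5, 1.7, 0.9, 0.1, 3.0, 4.6, 4.0, 4.3, 1.0, 1.3, 5.6, 0.3, 5.9, 0.1, 1.0, 1.5; M̄R̄ = 36.1000 / 17 = 2.1235
LCL = X̄ − 3·M̄R̄/d₂ = 377.7111 − 3 × 2.1235 / 1.128 = 372.0634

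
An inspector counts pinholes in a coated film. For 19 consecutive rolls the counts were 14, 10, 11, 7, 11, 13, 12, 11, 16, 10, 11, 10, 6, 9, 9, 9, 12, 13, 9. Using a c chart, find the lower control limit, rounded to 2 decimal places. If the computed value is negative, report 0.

c̄ = (14 + 10 + 11 + 7 + 11 + 13 + 12 + 11 + 16 + 10 + 11 + 10 + 6 + 9 + 9 + 9 + 12 + 13 + 9) / 19 = 203 / 19 = 10.6842
LCL = c̄ − 3√c̄ = 10.6842 − 3 × 3.2687 = 0.8782

0.88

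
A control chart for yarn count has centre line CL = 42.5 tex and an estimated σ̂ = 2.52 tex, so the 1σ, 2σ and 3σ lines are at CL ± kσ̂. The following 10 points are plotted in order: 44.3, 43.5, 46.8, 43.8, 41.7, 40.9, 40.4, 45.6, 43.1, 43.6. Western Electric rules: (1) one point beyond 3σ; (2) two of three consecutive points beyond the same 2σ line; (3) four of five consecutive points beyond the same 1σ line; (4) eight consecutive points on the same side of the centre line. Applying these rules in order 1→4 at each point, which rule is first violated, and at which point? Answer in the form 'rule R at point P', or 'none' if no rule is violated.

none

Zone of each point (C = within 1σ̂, B = 1σ̂–2σ̂, A = 2σ̂–3σ̂, * = beyond 3σ̂; sign = side of CL): 1:+C, 2:+C, 3:+B, 4:+C, 5:-C, 6:-C, 7:-C, 8:+B, 9:+C, 10:+C
No rule fires across all 10 points.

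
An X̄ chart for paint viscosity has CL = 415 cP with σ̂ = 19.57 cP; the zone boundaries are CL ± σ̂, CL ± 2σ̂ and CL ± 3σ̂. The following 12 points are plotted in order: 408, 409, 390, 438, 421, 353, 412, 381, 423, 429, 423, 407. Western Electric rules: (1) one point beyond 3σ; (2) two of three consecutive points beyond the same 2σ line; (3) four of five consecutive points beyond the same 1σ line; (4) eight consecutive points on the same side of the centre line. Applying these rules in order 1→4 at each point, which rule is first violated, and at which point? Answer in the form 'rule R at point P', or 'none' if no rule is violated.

Zone of each point (C = within 1σ̂, B = 1σ̂–2σ̂, A = 2σ̂–3σ̂, * = beyond 3σ̂; sign = side of CL): 1:-C, 2:-C, 3:-B, 4:+B, 5:+C, 6:-*, 7:-C, 8:-B, 9:+C, 10:+C, 11:+C, 12:-C
Rule 1 (one point beyond the 3σ limits) is satisfied at point 6.

rule 1 at point 6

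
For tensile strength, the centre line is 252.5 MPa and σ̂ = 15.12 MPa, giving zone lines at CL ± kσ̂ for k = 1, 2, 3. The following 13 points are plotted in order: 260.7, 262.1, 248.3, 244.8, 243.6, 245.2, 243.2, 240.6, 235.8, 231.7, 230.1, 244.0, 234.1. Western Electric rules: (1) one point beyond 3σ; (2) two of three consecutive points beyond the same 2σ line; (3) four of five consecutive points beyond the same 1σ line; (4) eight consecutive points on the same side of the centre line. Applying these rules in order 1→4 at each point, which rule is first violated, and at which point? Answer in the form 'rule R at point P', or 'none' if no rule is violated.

rule 4 at point 10

Zone of each point (C = within 1σ̂, B = 1σ̂–2σ̂, A = 2σ̂–3σ̂, * = beyond 3σ̂; sign = side of CL): 1:+C, 2:+C, 3:-C, 4:-C, 5:-C, 6:-C, 7:-C, 8:-C, 9:-B, 10:-B, 11:-B, 12:-C, 13:-B
Rule 4 (eight consecutive points on the same side of the centre line) is satisfied at point 10.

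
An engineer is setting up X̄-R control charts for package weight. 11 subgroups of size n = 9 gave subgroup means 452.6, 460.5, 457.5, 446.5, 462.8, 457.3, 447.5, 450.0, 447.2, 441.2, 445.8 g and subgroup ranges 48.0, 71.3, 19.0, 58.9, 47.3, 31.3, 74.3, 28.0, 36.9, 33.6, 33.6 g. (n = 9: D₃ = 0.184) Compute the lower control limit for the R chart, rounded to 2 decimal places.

8.07

R̄ = (48.0 + 71.3 + 19.0 + 58.9 + 47.3 + 31.3 + 74.3 + 28.0 + 36.9 + 33.6 + 33.6) / 11 = 482.2000 / 11 = 43.8364
LCL_R = D₃·R̄ = 0.184 × 43.8364 = 8.0659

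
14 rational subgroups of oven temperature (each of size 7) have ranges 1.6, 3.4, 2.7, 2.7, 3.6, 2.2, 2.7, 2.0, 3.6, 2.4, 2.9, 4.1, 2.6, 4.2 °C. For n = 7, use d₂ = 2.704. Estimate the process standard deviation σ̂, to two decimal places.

R̄ = (1.6 + 3.4 + 2.7 + 2.7 + 3.6 + 2.2 + 2.7 + 2.0 + 3.6 + 2.4 + 2.9 + 4.1 + 2.6 + 4.2) / 14 = 2.9071
σ̂ = R̄ / d₂ = 2.9071 / 2.704 = 1.0751

1.08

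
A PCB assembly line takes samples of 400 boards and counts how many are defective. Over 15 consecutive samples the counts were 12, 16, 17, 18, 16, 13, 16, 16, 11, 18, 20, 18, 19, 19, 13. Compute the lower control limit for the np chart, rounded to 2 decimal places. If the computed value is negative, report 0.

4.33

p̄ = Σdᵢ / (k·n) = 242 / (15 × 400) = 0.04033
LCL = np̄ − 3·√(np̄(1−p̄)) = 16.1333 − 3 × 3.9348 = 4.3289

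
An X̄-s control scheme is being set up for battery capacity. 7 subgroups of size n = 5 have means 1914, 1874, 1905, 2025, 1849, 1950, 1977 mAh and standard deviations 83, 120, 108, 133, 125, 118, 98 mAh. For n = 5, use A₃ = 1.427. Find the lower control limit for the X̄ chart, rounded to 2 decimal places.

X̄̄ = (1914 + 1874 + 1905 + 2025 + 1849 + 1950 + 1977) / 7 = 1927.7143
s̄ = (83 + 120 + 108 + 133 + 125 + 118 + 98) / 7 = 112.1429
LCL = X̄̄ − A₃·s̄ = 1927.7143 − 1.427 × 112.1429 = 1767.6864

1767.69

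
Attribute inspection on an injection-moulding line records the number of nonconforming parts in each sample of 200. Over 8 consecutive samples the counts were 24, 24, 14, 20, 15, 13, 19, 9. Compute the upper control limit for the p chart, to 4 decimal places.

p̄ = Σdᵢ / (k·n) = 138 / (8 × 200) = 0.08625
UCL = p̄ + 3·√(p̄(1−p̄)/n) = 0.08625 + 3 × √(0.08625×0.91375/200) = 0.08625 + 3 × 0.01985 = 0.14580

0.1458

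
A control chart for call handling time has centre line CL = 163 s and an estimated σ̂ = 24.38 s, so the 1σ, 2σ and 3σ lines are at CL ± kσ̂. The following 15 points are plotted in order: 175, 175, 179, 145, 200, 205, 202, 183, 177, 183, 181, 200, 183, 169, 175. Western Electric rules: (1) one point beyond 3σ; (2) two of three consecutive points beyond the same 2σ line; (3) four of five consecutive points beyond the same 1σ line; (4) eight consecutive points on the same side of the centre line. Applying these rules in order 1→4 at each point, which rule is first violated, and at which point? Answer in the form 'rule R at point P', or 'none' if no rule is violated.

rule 4 at point 12

Zone of each point (C = within 1σ̂, B = 1σ̂–2σ̂, A = 2σ̂–3σ̂, * = beyond 3σ̂; sign = side of CL): 1:+C, 2:+C, 3:+C, 4:-C, 5:+B, 6:+B, 7:+B, 8:+C, 9:+C, 10:+C, 11:+C, 12:+B, 13:+C, 14:+C, 15:+C
Rule 4 (eight consecutive points on the same side of the centre line) is satisfied at point 12.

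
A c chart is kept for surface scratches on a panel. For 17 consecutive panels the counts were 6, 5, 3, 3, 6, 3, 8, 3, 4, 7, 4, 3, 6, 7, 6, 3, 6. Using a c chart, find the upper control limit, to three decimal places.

11.511

c̄ = (6 + 5 + 3 + 3 + 6 + 3 + 8 + 3 + 4 + 7 + 4 + 3 + 6 + 7 + 6 + 3 + 6) / 17 = 83 / 17 = 4.8824
UCL = c̄ + 3√c̄ = 4.8824 + 3 × √4.8824 = 4.8824 + 3 × 2.2096 = 11.5112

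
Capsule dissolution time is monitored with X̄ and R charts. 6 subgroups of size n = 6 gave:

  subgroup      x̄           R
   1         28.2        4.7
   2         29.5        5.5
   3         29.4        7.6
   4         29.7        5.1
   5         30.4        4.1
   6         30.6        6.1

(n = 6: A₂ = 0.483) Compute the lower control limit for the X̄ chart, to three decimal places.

X̄̄ = (28.2 + 29.5 + 29.4 + 29.7 + 30.4 + 30.6) / 6 = 177.8000 / 6 = 29.6333
R̄ = (4.7 + 5.5 + 7.6 + 5.1 + 4.1 + 6.1) / 6 = 33.1000 / 6 = 5.5167
LCL = X̄̄ − A₂·R̄ = 29.6333 − 0.483 × 5.5167 = 26.9688

26.969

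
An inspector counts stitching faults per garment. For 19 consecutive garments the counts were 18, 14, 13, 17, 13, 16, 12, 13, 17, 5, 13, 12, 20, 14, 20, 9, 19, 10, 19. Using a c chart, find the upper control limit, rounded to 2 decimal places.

c̄ = (18 + 14 + 13 + 17 + 13 + 16 + 12 + 13 + 17 + 5 + 13 + 12 + 20 + 14 + 20 + 9 + 19 + 10 + 19) / 19 = 274 / 19 = 14.4211
UCL = c̄ + 3√c̄ = 14.4211 + 3 × √14.4211 = 14.4211 + 3 × 3.7975 = 25.8136

25.81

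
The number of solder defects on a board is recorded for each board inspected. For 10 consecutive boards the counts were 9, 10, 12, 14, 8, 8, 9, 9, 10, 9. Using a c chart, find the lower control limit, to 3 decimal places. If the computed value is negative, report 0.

0.409

c̄ = (9 + 10 + 12 + 14 + 8 + 8 + 9 + 9 + 10 + 9) / 10 = 98 / 10 = 9.8000
LCL = c̄ − 3√c̄ = 9.8000 − 3 × 3.1305 = 0.4085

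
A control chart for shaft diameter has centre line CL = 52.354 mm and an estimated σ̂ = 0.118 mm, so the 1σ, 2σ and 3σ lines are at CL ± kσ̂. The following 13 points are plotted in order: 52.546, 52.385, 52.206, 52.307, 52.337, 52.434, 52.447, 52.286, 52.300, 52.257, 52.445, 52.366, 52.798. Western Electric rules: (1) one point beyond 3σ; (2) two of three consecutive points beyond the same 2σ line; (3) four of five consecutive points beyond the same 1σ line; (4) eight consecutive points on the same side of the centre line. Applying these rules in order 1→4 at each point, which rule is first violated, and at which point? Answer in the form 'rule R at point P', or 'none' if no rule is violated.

Zone of each point (C = within 1σ̂, B = 1σ̂–2σ̂, A = 2σ̂–3σ̂, * = beyond 3σ̂; sign = side of CL): 1:+B, 2:+C, 3:-B, 4:-C, 5:-C, 6:+C, 7:+C, 8:-C, 9:-C, 10:-C, 11:+C, 12:+C, 13:+*
Rule 1 (one point beyond the 3σ limits) is satisfied at point 13.

rule 1 at point 13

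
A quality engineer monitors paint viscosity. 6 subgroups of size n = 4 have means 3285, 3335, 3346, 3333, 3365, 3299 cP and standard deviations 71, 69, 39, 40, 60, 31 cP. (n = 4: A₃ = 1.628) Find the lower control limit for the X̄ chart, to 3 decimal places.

3243.053

X̄̄ = (3285 + 3335 + 3346 + 3333 + 3365 + 3299) / 6 = 3327.1667
s̄ = (71 + 69 + 39 + 40 + 60 + 31) / 6 = 51.6667
LCL = X̄̄ − A₃·s̄ = 3327.1667 − 1.628 × 51.6667 = 3243.0533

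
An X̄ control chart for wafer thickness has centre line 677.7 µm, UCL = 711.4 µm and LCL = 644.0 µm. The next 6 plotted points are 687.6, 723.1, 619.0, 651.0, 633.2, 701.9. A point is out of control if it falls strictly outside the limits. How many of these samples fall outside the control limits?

3

Compare each point to [644.0, 711.4]: sample 2 = 723.1 > UCL; sample 3 = 619.0 < LCL; sample 5 = 633.2 < LCL.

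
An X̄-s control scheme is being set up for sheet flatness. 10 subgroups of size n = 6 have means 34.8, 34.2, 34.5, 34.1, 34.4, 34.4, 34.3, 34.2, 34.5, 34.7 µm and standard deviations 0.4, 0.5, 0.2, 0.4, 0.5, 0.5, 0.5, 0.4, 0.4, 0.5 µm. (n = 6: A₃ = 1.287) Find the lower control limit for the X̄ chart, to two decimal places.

33.86

X̄̄ = (34.8 + 34.2 + 34.5 + 34.1 + 34.4 + 34.4 + 34.3 + 34.2 + 34.5 + 34.7) / 10 = 34.4100
s̄ = (0.4 + 0.5 + 0.2 + 0.4 + 0.5 + 0.5 + 0.5 + 0.4 + 0.4 + 0.5) / 10 = 0.4300
LCL = X̄̄ − A₃·s̄ = 34.4100 − 1.287 × 0.4300 = 33.8566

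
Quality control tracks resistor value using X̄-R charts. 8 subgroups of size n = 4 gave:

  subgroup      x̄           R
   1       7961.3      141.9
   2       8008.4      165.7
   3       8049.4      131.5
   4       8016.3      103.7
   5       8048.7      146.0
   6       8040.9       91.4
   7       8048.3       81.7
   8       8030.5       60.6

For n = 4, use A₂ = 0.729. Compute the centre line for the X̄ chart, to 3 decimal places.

X̄̄ = (7961.3 + 8008.4 + 8049.4 + 8016.3 + 8048.7 + 8040.9 + 8048.3 + 8030.5) / 8 = 64203.8000 / 8 = 8025.4750
CL = X̄̄ = 8025.4750

8025.475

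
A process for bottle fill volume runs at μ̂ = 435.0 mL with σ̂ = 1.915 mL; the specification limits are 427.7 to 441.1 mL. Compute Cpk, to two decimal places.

Cpu = (USL − μ̂) / (3σ̂) = (441.1 − 435.0) / (3 × 1.915) = 1.0618; Cpl = (μ̂ − LSL) / (3σ̂) = (435.0 − 427.7) / (3 × 1.915) = 1.2707; Cpk = min(Cpu, Cpl) = 1.0618

1.06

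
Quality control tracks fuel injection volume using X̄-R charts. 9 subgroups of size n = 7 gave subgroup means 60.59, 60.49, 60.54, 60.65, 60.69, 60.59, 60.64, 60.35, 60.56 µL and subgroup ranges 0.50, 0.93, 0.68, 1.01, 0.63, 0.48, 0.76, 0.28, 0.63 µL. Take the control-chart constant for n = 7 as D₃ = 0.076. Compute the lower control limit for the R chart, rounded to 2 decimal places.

0.05

R̄ = (0.50 + 0.93 + 0.68 + 1.01 + 0.63 + 0.48 + 0.76 + 0.28 + 0.63) / 9 = 5.9000 / 9 = 0.6556
LCL_R = D₃·R̄ = 0.076 × 0.6556 = 0.0498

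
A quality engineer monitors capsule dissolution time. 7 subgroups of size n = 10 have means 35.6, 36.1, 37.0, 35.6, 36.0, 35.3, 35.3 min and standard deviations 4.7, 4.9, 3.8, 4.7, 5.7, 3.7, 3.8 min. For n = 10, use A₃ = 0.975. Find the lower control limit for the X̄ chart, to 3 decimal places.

X̄̄ = (35.6 + 36.1 + 37.0 + 35.6 + 36.0 + 35.3 + 35.3) / 7 = 35.8429
s̄ = (4.7 + 4.9 + 3.8 + 4.7 + 5.7 + 3.7 + 3.8) / 7 = 4.4714
LCL = X̄̄ − A₃·s̄ = 35.8429 − 0.975 × 4.4714 = 31.4832

31.483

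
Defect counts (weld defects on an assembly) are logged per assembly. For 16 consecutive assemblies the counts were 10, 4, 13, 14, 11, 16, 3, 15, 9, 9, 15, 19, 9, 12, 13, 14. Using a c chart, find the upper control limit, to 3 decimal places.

21.854

c̄ = (10 + 4 + 13 + 14 + 11 + 16 + 3 + 15 + 9 + 9 + 15 + 19 + 9 + 12 + 13 + 14) / 16 = 186 / 16 = 11.6250
UCL = c̄ + 3√c̄ = 11.6250 + 3 × √11.6250 = 11.6250 + 3 × 3.4095 = 21.8536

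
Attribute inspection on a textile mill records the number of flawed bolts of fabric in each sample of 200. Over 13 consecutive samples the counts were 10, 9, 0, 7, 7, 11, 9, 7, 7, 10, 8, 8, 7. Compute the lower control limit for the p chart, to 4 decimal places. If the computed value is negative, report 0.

0.0000

p̄ = Σdᵢ / (k·n) = 100 / (13 × 200) = 0.03846
LCL = p̄ − 3·√(p̄(1−p̄)/n) = 0.03846 − 3 × 0.01360 = -0.00233 → 0 (negative, so LCL = 0)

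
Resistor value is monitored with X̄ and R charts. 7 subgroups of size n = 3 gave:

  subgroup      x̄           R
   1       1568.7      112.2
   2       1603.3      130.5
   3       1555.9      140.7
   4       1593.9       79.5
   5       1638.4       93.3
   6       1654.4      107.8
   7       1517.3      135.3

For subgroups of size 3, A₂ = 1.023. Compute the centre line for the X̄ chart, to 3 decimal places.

X̄̄ = (1568.7 + 1603.3 + 1555.9 + 1593.9 + 1638.4 + 1654.4 + 1517.3) / 7 = 11131.9000 / 7 = 1590.2714
CL = X̄̄ = 1590.2714

1590.271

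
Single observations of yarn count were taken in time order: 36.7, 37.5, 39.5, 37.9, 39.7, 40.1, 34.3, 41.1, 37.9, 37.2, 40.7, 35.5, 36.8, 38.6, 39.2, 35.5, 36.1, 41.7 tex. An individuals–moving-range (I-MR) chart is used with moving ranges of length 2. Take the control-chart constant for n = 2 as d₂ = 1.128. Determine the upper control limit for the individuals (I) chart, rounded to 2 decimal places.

X̄ = (36.7 + 37.5 + 39.5 + 37.9 + 39.7 + 40.1 + 34.3 + 41.1 + 37.9 + 37.2 + 40.7 + 35.5 + 36.8 + 38.6 + 39.2 + 35.5 + 36.1 + 41.7) / 18 = 38.1111
Moving ranges: 0.8, 2.0, 1.6, 1.8, 0.4, 5.8, 6.8, 3.2, 0.7, 3.5, 5.2, 1.3, 1.8, 0.6, 3.7, 0.6, 5.6; M̄R̄ = 45.4000 / 17 = 2.6706
UCL = X̄ + 3·M̄R̄/d₂ = 38.1111 + 3 × 2.6706 / 1.128 = 45.2137

45.21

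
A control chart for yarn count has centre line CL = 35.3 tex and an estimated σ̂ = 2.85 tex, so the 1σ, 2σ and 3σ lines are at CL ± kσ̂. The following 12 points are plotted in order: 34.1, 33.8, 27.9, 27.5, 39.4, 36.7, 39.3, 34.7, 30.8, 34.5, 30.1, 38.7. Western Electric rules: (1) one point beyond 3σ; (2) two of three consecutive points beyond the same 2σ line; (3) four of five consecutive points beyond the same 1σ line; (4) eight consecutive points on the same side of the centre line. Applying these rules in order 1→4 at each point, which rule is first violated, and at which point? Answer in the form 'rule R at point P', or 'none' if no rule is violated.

rule 2 at point 4

Zone of each point (C = within 1σ̂, B = 1σ̂–2σ̂, A = 2σ̂–3σ̂, * = beyond 3σ̂; sign = side of CL): 1:-C, 2:-C, 3:-A, 4:-A, 5:+B, 6:+C, 7:+B, 8:-C, 9:-B, 10:-C, 11:-B, 12:+B
Rule 2 (two of three consecutive points beyond the same 2σ limit) is satisfied at point 4.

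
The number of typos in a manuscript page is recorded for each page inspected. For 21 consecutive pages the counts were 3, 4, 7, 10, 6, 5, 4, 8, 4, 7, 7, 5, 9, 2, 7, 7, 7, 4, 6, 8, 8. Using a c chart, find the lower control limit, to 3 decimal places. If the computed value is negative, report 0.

0.000

c̄ = (3 + 4 + 7 + 10 + 6 + 5 + 4 + 8 + 4 + 7 + 7 + 5 + 9 + 2 + 7 + 7 + 7 + 4 + 6 + 8 + 8) / 21 = 128 / 21 = 6.0952
LCL = c̄ − 3√c̄ = 6.0952 − 3 × 2.4689 = -1.3113 → 0 (cannot be negative)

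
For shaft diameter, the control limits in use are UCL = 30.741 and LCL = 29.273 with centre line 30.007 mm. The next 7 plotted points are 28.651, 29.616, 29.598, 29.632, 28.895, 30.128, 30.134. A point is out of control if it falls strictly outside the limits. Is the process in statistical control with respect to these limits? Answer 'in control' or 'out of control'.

Compare each point to [29.273, 30.741]: sample 1 = 28.651 < LCL; sample 5 = 28.895 < LCL.

out of control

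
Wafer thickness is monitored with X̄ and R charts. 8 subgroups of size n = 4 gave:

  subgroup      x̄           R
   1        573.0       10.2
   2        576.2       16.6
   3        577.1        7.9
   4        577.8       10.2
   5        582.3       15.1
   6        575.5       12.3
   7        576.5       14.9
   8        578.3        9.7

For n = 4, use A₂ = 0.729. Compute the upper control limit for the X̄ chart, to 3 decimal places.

X̄̄ = (573.0 + 576.2 + 577.1 + 577.8 + 582.3 + 575.5 + 576.5 + 578.3) / 8 = 4616.7000 / 8 = 577.0875
R̄ = (10.2 + 16.6 + 7.9 + 10.2 + 15.1 + 12.3 + 14.9 + 9.7) / 8 = 96.9000 / 8 = 12.1125
UCL = X̄̄ + A₂·R̄ = 577.0875 + 0.729 × 12.1125 = 585.9175

585.918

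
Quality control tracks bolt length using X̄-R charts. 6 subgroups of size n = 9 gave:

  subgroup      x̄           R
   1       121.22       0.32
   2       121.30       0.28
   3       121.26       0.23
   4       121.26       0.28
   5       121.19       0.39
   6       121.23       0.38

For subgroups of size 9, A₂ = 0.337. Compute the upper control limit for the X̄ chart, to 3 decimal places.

121.349

X̄̄ = (121.22 + 121.30 + 121.26 + 121.26 + 121.19 + 121.23) / 6 = 727.4600 / 6 = 121.2433
R̄ = (0.32 + 0.28 + 0.23 + 0.28 + 0.39 + 0.38) / 6 = 1.8800 / 6 = 0.3133
UCL = X̄̄ + A₂·R̄ = 121.2433 + 0.337 × 0.3133 = 121.3489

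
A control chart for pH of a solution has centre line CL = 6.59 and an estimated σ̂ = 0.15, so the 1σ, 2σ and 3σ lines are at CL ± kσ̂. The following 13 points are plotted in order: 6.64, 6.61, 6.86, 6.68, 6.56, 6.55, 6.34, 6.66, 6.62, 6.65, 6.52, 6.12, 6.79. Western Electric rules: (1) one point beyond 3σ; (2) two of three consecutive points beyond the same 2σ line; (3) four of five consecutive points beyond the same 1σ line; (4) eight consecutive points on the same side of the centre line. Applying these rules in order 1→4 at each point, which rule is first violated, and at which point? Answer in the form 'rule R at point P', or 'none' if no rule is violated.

Zone of each point (C = within 1σ̂, B = 1σ̂–2σ̂, A = 2σ̂–3σ̂, * = beyond 3σ̂; sign = side of CL): 1:+C, 2:+C, 3:+B, 4:+C, 5:-C, 6:-C, 7:-B, 8:+C, 9:+C, 10:+C, 11:-C, 12:-*, 13:+B
Rule 1 (one point beyond the 3σ limits) is satisfied at point 12.

rule 1 at point 12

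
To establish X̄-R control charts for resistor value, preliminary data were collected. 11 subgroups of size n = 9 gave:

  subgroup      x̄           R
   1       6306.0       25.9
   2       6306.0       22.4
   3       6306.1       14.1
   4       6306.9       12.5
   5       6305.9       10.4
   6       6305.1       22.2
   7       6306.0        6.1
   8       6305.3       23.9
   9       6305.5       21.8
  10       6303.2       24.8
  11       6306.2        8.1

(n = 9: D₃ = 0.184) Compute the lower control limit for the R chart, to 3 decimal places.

3.215

R̄ = (25.9 + 22.4 + 14.1 + 12.5 + 10.4 + 22.2 + 6.1 + 23.9 + 21.8 + 24.8 + 8.1) / 11 = 192.2000 / 11 = 17.4727
LCL_R = D₃·R̄ = 0.184 × 17.4727 = 3.2150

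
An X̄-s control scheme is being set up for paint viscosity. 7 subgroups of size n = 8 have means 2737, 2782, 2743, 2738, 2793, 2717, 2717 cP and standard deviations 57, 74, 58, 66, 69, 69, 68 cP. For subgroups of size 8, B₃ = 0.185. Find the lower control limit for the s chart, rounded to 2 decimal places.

s̄ = (57 + 74 + 58 + 66 + 69 + 69 + 68) / 7 = 65.8571
LCL_s = B₃·s̄ = 0.185 × 65.8571 = 12.1836

12.18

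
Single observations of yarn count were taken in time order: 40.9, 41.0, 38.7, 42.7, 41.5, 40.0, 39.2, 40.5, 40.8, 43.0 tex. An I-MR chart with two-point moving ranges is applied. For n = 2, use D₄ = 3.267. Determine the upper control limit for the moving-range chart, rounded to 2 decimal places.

4.97

Moving ranges: 0.1, 2.3, 4.0, 1.2, 1.5, 0.8, 1.3, 0.3, 2.2; M̄R̄ = 13.7000 / 9 = 1.5222
UCL_MR = D₄·M̄R̄ = 3.267 × 1.5222 = 4.9731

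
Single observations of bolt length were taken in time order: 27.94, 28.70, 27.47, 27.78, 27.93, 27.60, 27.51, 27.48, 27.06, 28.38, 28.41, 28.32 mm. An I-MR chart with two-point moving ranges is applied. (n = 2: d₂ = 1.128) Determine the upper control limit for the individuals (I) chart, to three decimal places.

29.033

X̄ = (27.94 + 28.70 + 27.47 + 27.78 + 27.93 + 27.60 + 27.51 + 27.48 + 27.06 + 28.38 + 28.41 + 28.32) / 12 = 27.8817
Moving ranges: 0.76, 1.23, 0.31, 0.15, 0.33, 0.09, 0.03, 0.42, 1.32, 0.03, 0.09; M̄R̄ = 4.7600 / 11 = 0.4327
UCL = X̄ + 3·M̄R̄/d₂ = 27.8817 + 3 × 0.4327 / 1.128 = 29.0325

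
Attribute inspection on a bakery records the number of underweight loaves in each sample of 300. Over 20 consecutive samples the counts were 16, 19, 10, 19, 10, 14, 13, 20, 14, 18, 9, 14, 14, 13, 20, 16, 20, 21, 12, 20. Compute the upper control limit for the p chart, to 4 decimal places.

0.0905

p̄ = Σdᵢ / (k·n) = 312 / (20 × 300) = 0.05200
UCL = p̄ + 3·√(p̄(1−p̄)/n) = 0.05200 + 3 × √(0.05200×0.94800/300) = 0.05200 + 3 × 0.01282 = 0.09046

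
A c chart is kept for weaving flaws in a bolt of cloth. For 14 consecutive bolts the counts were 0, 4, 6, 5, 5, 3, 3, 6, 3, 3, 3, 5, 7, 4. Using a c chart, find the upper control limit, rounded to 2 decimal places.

c̄ = (0 + 4 + 6 + 5 + 5 + 3 + 3 + 6 + 3 + 3 + 3 + 5 + 7 + 4) / 14 = 57 / 14 = 4.0714
UCL = c̄ + 3√c̄ = 4.0714 + 3 × √4.0714 = 4.0714 + 3 × 2.0178 = 10.1248

10.12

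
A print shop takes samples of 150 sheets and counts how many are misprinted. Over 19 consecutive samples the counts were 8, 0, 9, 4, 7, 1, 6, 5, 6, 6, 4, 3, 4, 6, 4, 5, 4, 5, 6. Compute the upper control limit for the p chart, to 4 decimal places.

p̄ = Σdᵢ / (k·n) = 93 / (19 × 150) = 0.03263
UCL = p̄ + 3·√(p̄(1−p̄)/n) = 0.03263 + 3 × √(0.03263×0.96737/150) = 0.03263 + 3 × 0.01451 = 0.07615

0.0762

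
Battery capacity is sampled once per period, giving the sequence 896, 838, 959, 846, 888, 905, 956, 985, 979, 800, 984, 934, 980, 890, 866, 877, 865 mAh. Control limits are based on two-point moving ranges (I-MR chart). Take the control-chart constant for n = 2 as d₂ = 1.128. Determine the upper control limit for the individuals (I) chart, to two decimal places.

1080.41

X̄ = (896 + 838 + 959 + 846 + 888 + 905 + 956 + 985 + 979 + 800 + 984 + 934 + 980 + 890 + 866 + 877 + 865) / 17 = 908.7059
Moving ranges: 58, 121, 113, 42, 17, 51, 29, 6, 179, 184, 50, 46, 90, 24, 11, 12; M̄R̄ = 1033.0000 / 16 = 64.5625
UCL = X̄ + 3·M̄R̄/d₂ = 908.7059 + 3 × 64.5625 / 1.128 = 1080.4147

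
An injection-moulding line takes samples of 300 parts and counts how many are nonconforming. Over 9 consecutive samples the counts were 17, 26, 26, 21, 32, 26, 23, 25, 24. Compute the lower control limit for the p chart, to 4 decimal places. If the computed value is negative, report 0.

p̄ = Σdᵢ / (k·n) = 220 / (9 × 300) = 0.08148
LCL = p̄ − 3·√(p̄(1−p̄)/n) = 0.08148 − 3 × 0.01579 = 0.03410

0.0341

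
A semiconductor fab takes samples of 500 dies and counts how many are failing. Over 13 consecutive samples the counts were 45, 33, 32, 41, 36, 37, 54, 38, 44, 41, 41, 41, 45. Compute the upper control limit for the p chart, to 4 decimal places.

0.1179

p̄ = Σdᵢ / (k·n) = 528 / (13 × 500) = 0.08123
UCL = p̄ + 3·√(p̄(1−p̄)/n) = 0.08123 + 3 × √(0.08123×0.91877/500) = 0.08123 + 3 × 0.01222 = 0.11788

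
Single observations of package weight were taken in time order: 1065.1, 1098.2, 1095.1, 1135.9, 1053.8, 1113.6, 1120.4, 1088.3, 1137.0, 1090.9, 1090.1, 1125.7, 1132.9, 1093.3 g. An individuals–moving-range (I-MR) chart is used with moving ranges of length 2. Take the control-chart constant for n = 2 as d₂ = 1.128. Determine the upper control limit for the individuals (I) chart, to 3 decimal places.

1192.036

X̄ = (1065.1 + 1098.2 + 1095.1 + 1135.9 + 1053.8 + 1113.6 + 1120.4 + 1088.3 + 1137.0 + 1090.9 + 1090.1 + 1125.7 + 1132.9 + 1093.3) / 14 = 1102.8786
Moving ranges: 33.1, 3.1, 40.8, 82.1, 59.8, 6.8, 32.1, 48.7, 46.1, 0.8, 35.6, 7.2, 39.6; M̄R̄ = 435.8000 / 13 = 33.5231
UCL = X̄ + 3·M̄R̄/d₂ = 1102.8786 + 3 × 33.5231 / 1.128 = 1192.0357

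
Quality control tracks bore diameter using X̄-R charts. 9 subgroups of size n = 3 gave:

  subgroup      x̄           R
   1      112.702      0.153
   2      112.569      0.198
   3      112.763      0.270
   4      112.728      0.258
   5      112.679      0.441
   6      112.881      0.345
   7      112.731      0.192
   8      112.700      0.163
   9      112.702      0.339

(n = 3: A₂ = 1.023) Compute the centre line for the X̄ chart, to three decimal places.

112.717

X̄̄ = (112.702 + 112.569 + 112.763 + 112.728 + 112.679 + 112.881 + 112.731 + 112.700 + 112.702) / 9 = 1014.4550 / 9 = 112.7172
CL = X̄̄ = 112.7172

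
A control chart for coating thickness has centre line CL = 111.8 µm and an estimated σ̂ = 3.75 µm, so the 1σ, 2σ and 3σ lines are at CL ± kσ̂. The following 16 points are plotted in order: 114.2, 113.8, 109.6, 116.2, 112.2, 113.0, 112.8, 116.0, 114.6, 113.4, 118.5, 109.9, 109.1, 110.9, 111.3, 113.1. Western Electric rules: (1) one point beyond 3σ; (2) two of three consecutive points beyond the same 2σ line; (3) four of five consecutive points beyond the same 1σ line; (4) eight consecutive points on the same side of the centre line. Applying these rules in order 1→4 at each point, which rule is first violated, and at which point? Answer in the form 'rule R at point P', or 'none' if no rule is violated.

rule 4 at point 11

Zone of each point (C = within 1σ̂, B = 1σ̂–2σ̂, A = 2σ̂–3σ̂, * = beyond 3σ̂; sign = side of CL): 1:+C, 2:+C, 3:-C, 4:+B, 5:+C, 6:+C, 7:+C, 8:+B, 9:+C, 10:+C, 11:+B, 12:-C, 13:-C, 14:-C, 15:-C, 16:+C
Rule 4 (eight consecutive points on the same side of the centre line) is satisfied at point 11.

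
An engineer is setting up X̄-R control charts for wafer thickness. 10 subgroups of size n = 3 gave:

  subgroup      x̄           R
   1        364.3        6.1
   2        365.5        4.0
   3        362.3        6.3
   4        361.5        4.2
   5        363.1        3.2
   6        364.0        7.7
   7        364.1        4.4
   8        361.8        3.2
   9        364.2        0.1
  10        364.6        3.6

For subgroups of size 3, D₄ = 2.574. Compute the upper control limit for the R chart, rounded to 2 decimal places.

11.02

R̄ = (6.1 + 4.0 + 6.3 + 4.2 + 3.2 + 7.7 + 4.4 + 3.2 + 0.1 + 3.6) / 10 = 42.8000 / 10 = 4.2800
UCL_R = D₄·R̄ = 2.574 × 4.2800 = 11.0167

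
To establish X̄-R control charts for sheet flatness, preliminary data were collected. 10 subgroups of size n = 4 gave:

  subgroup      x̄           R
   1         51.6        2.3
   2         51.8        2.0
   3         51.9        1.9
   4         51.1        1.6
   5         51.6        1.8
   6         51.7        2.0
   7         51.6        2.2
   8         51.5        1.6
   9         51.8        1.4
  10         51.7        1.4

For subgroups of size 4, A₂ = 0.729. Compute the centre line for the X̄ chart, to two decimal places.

51.63

X̄̄ = (51.6 + 51.8 + 51.9 + 51.1 + 51.6 + 51.7 + 51.6 + 51.5 + 51.8 + 51.7) / 10 = 516.3000 / 10 = 51.6300
CL = X̄̄ = 51.6300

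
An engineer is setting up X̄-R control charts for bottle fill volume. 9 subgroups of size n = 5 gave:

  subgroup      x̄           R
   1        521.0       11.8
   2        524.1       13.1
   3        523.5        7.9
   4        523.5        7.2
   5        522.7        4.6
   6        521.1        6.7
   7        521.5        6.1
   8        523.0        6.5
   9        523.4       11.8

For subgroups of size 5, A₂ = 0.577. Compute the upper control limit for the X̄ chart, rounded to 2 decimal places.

X̄̄ = (521.0 + 524.1 + 523.5 + 523.5 + 522.7 + 521.1 + 521.5 + 523.0 + 523.4) / 9 = 4703.8000 / 9 = 522.6444
R̄ = (11.8 + 13.1 + 7.9 + 7.2 + 4.6 + 6.7 + 6.1 + 6.5 + 11.8) / 9 = 75.7000 / 9 = 8.4111
UCL = X̄̄ + A₂·R̄ = 522.6444 + 0.577 × 8.4111 = 527.4977

527.50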